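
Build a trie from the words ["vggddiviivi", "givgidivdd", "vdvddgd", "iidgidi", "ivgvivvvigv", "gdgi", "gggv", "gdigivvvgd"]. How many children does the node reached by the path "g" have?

Walk "g" from the root, arriving at one node.
Distinct next characters after "g": d, g, i.
That node has 3 child edges.

3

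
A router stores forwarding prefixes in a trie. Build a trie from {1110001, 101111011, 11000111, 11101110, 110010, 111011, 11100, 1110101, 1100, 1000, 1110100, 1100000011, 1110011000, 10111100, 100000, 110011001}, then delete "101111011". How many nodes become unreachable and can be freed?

Walk "101111011" from the leaf back toward the root, removing each node that no remaining word uses.
The suffix "11" (2 nodes) is used only by "101111011"; the node for "1011110" still has the child "0", so pruning stops there.
Nodes removed: 2

2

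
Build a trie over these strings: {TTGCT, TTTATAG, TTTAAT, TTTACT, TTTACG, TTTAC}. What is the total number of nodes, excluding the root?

15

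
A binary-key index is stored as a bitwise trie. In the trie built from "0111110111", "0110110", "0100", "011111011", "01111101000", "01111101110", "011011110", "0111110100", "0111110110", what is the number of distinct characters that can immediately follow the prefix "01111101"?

The children of the "01111101" node are the distinct next characters among strings starting with "01111101".
Distinct next characters after "01111101": 0, 1.
That node has 2 child edges.

2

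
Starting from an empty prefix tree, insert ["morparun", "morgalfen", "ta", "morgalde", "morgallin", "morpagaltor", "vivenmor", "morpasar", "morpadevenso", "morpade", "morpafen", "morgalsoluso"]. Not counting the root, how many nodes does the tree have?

Count nodes per top-level branch (shared prefixes stored once):
  'm'-branch (morgalde, morgalfen, morgallin, morgalsoluso, morpade, morpadevenso, morpafen, morpagaltor, morparun, morpasar): 44 nodes
  't'-branch (ta): 2 nodes
  'v'-branch (vivenmor): 8 nodes
Sum: 54

54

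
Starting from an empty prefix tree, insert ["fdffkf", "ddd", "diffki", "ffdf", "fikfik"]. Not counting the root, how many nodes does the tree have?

22

Trie structure (* marks end of a word):
(root)
├─ d
│  ├─ d
│  │  └─ d *
│  └─ i
│     └─ f
│        └─ f
│           └─ k
│              └─ i *
└─ f
   ├─ d
   │  └─ f
   │     └─ f
   │        └─ k
   │           └─ f *
   ├─ f
   │  └─ d
   │     └─ f *
   └─ i
      └─ k
         └─ f
            └─ i
               └─ k *
Counting every labelled node above: 22.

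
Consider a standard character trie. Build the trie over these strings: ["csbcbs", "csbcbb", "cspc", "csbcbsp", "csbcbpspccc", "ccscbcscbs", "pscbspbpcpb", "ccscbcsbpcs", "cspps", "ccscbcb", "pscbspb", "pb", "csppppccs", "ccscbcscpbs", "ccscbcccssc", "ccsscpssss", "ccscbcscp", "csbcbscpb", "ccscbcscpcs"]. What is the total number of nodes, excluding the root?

Trace insertions, counting only characters that open a new branch:
  "csbcbs" → 6 new (c, s, b, c, b, s)
  "csbcbb" → prefix "csbcb" already present; 1 new (b)
  "cspc" → prefix "cs" already present; 2 new (p, c)
  "csbcbsp" → prefix "csbcbs" already present; 1 new (p)
  "csbcbpspccc" → prefix "csbcb" already present; 6 new (p, s, p, c, c, c)
  "ccscbcscbs" → prefix "c" already present; 9 new (c, s, c, b, c, s, c, b, s)
  "pscbspbpcpb" → 11 new (p, s, c, b, s, p, b, p, c, p, b)
  "ccscbcsbpcs" → prefix "ccscbcs" already present; 4 new (b, p, c, s)
  "cspps" → prefix "csp" already present; 2 new (p, s)
  "ccscbcb" → prefix "ccscbc" already present; 1 new (b)
  "pscbspb" → prefix "pscbspb" already present; 0 new (none)
  "pb" → prefix "p" already present; 1 new (b)
  "csppppccs" → prefix "cspp" already present; 5 new (p, p, c, c, s)
  "ccscbcscpbs" → prefix "ccscbcsc" already present; 3 new (p, b, s)
  "ccscbcccssc" → prefix "ccscbc" already present; 5 new (c, c, s, s, c)
  "ccsscpssss" → prefix "ccs" already present; 7 new (s, c, p, s, s, s, s)
  "ccscbcscp" → prefix "ccscbcscp" already present; 0 new (none)
  "csbcbscpb" → prefix "csbcbs" already present; 3 new (c, p, b)
  "ccscbcscpcs" → prefix "ccscbcscp" already present; 2 new (c, s)
Total nodes = 6 + 1 + 2 + 1 + 6 + 9 + 11 + 4 + 2 + 1 + 0 + 1 + 5 + 3 + 5 + 7 + 0 + 3 + 2 = 69

69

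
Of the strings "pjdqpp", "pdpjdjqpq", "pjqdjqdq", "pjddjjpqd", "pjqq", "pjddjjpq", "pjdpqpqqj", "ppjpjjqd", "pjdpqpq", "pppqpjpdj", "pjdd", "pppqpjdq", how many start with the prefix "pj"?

8

Walk to "pj"; the words in its subtree are exactly those with that prefix.
Words under "pj": pjdd, pjddjjpq, pjddjjpqd, pjdpqpq, pjdpqpqqj, pjdqpp, pjqdjqdq, pjqq
Count: 8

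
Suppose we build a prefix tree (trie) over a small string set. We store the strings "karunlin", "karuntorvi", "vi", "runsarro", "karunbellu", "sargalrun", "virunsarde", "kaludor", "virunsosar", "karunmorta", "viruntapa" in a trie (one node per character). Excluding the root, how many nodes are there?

For each word, the new-node count is its length minus the longest prefix already in the trie:
  "karunlin" → 8 new (k, a, r, u, n, l, i, n)
  "karuntorvi" → prefix "karun" already present; 5 new (t, o, r, v, i)
  "vi" → 2 new (v, i)
  "runsarro" → 8 new (r, u, n, s, a, r, r, o)
  "karunbellu" → prefix "karun" already present; 5 new (b, e, l, l, u)
  "sargalrun" → 9 new (s, a, r, g, a, l, r, u, n)
  "virunsarde" → prefix "vi" already present; 8 new (r, u, n, s, a, r, d, e)
  "kaludor" → prefix "ka" already present; 5 new (l, u, d, o, r)
  "virunsosar" → prefix "viruns" already present; 4 new (o, s, a, r)
  "karunmorta" → prefix "karun" already present; 5 new (m, o, r, t, a)
  "viruntapa" → prefix "virun" already present; 4 new (t, a, p, a)
Total nodes = 8 + 5 + 2 + 8 + 5 + 9 + 8 + 5 + 4 + 5 + 4 = 63

63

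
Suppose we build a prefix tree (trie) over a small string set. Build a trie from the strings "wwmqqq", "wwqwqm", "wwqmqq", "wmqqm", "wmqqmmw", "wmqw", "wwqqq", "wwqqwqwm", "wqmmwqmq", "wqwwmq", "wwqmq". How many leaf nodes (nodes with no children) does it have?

9

Leaves are exactly the stored words that no other stored word extends.
Those words: "wmqqmmw", "wmqw", "wqmmwqmq", "wqwwmq", "wwmqqq", "wwqmqq", "wwqqq", "wwqqwqwm", "wwqwqm"
Leaf count: 9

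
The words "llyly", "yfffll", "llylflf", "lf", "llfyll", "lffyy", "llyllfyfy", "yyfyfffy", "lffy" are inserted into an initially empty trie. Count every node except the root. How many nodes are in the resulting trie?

34

For each word, the new-node count is its length minus the longest prefix already in the trie:
  "llyly" → 5 new (l, l, y, l, y)
  "yfffll" → 6 new (y, f, f, f, l, l)
  "llylflf" → prefix "llyl" already present; 3 new (f, l, f)
  "lf" → prefix "l" already present; 1 new (f)
  "llfyll" → prefix "ll" already present; 4 new (f, y, l, l)
  "lffyy" → prefix "lf" already present; 3 new (f, y, y)
  "llyllfyfy" → prefix "llyl" already present; 5 new (l, f, y, f, y)
  "yyfyfffy" → prefix "y" already present; 7 new (y, f, y, f, f, f, y)
  "lffy" → prefix "lffy" already present; 0 new (none)
Total nodes = 5 + 6 + 3 + 1 + 4 + 3 + 5 + 7 + 0 = 34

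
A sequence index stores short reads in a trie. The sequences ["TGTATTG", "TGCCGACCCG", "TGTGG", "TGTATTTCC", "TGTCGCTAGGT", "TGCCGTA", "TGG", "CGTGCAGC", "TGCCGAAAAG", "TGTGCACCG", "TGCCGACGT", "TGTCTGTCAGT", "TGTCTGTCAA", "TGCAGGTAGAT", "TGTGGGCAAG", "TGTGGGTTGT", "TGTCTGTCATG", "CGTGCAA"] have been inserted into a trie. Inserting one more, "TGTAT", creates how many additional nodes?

0

"TGTAT" is already a full path in the trie; only an end-marker is added.
No new nodes are needed: 0.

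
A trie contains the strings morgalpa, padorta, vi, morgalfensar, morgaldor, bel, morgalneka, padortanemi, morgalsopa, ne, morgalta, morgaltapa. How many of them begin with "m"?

Filter for entries beginning with "m":
Words under "m": morgaldor, morgalfensar, morgalneka, morgalpa, morgalsopa, morgalta, morgaltapa
Count: 7

7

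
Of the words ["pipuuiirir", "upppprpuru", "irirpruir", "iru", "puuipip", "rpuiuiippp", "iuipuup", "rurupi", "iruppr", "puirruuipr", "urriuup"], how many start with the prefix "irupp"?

1

Filter for entries beginning with "irupp":
Words under "irupp": iruppr
Count: 1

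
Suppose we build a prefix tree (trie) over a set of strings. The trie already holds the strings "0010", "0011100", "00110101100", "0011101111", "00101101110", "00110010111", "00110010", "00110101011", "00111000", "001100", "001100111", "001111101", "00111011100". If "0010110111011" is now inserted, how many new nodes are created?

2

Walking "0010110111011" from the root, the first 11 characters ("00101101110") follow existing edges; "1" is the first miss.
So 13 − 11 = 2 new nodes.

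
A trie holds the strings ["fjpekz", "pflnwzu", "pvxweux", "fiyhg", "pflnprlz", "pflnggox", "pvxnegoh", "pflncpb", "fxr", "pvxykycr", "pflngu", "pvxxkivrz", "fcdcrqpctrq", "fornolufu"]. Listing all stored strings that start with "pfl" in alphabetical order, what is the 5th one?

Words with prefix "pfl", in lexicographic order: "pflncpb", "pflnggox", "pflngu", "pflnprlz", "pflnwzu"
Position 5: pflnwzu

pflnwzu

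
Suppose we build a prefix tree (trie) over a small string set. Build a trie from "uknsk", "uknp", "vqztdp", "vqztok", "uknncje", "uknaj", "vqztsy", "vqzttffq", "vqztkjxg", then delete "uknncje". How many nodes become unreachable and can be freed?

A node on "uknncje"'s path can go only if nothing else ends at it or branches off below it.
The suffix "ncje" (4 nodes) is used only by "uknncje"; the node for "ukn" still has the child "s", so pruning stops there.
Nodes removed: 4

4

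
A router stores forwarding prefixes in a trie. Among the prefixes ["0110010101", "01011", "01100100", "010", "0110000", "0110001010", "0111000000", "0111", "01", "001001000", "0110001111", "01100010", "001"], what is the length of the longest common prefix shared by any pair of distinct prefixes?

Equivalently: take the maximum, over all pairs, of their longest common prefix length.
e.g. "01100010" and "0110001010" share the prefix "01100010" of length 8; no pair shares a longer one.
Longest shared-prefix length: 8

8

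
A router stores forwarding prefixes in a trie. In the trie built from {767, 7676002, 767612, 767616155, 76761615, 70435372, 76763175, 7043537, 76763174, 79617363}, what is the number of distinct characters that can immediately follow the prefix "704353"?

Follow the path "704353" to its node, then look at its outgoing edges.
Characters that immediately follow "704353" among the stored strings: {7}.
That node has 1 child edge.

1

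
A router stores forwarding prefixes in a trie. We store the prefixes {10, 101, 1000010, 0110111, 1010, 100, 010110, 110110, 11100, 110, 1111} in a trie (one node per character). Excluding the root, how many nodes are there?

29

Count nodes per top-level branch (shared prefixes stored once):
  '0'-branch (010110, 0110111): 11 nodes
  '1'-branch (10, 100, 1000010, 101, 1010, 110, 110110, 11100, 1111): 18 nodes
Sum: 29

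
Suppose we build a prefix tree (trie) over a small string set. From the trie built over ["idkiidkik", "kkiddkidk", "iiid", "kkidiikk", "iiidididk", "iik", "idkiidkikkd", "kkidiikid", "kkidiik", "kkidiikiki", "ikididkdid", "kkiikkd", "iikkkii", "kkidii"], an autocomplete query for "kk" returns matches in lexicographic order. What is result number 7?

kkiikkd

Filter for "kk…" and sort: "kkiddkidk", "kkidii", "kkidiik", "kkidiikid", "kkidiikiki", "kkidiikk", "kkiikkd"
The 7th is kkiikkd.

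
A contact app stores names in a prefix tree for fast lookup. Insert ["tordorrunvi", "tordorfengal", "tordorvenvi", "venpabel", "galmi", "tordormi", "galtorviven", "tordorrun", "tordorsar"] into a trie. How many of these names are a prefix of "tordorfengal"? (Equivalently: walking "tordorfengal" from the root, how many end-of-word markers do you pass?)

1

Traverse "tordorfengal" character by character; count nodes along the way that are marked as word ends.
Prefixes of the query that are stored words: "tordorfengal"
Count: 1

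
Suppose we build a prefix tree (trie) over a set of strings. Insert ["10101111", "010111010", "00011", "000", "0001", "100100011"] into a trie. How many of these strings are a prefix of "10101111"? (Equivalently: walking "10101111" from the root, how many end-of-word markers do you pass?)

1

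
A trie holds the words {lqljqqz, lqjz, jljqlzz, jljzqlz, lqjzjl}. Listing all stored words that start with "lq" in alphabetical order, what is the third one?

Words with prefix "lq", in lexicographic order: "lqjz", "lqjzjl", "lqljqqz"
Position 3: lqljqqz

lqljqqz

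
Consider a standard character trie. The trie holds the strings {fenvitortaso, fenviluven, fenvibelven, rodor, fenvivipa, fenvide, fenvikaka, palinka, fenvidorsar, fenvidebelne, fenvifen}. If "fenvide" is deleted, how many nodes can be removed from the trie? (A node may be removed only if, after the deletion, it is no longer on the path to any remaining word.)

A node on "fenvide"'s path can go only if nothing else ends at it or branches off below it.
Every node on "fenvide" is still needed (e.g. by "fenvidebelne"), so nothing is freed.
Nodes removed: 0

0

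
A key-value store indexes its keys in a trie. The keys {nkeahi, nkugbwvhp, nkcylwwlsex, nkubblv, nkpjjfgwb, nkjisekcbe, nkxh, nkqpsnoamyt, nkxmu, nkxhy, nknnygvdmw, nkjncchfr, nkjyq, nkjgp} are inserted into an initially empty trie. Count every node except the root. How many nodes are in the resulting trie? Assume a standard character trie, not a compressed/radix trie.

73

For each word, the new-node count is its length minus the longest prefix already in the trie:
  "nkeahi" → 6 new (n, k, e, a, h, i)
  "nkugbwvhp" → prefix "nk" already present; 7 new (u, g, b, w, v, h, p)
  "nkcylwwlsex" → prefix "nk" already present; 9 new (c, y, l, w, w, l, s, e, x)
  "nkubblv" → prefix "nku" already present; 4 new (b, b, l, v)
  "nkpjjfgwb" → prefix "nk" already present; 7 new (p, j, j, f, g, w, b)
  "nkjisekcbe" → prefix "nk" already present; 8 new (j, i, s, e, k, c, b, e)
  "nkxh" → prefix "nk" already present; 2 new (x, h)
  "nkqpsnoamyt" → prefix "nk" already present; 9 new (q, p, s, n, o, a, m, y, t)
  "nkxmu" → prefix "nkx" already present; 2 new (m, u)
  "nkxhy" → prefix "nkxh" already present; 1 new (y)
  "nknnygvdmw" → prefix "nk" already present; 8 new (n, n, y, g, v, d, m, w)
  "nkjncchfr" → prefix "nkj" already present; 6 new (n, c, c, h, f, r)
  "nkjyq" → prefix "nkj" already present; 2 new (y, q)
  "nkjgp" → prefix "nkj" already present; 2 new (g, p)
Total nodes = 6 + 7 + 9 + 4 + 7 + 8 + 2 + 9 + 2 + 1 + 8 + 6 + 2 + 2 = 73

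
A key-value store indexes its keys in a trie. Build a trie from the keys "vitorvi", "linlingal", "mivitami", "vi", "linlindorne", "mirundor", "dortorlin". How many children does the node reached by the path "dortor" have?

Walk "dortor" from the root, arriving at one node.
Distinct next characters after "dortor": l.
That node has 1 child edge.

1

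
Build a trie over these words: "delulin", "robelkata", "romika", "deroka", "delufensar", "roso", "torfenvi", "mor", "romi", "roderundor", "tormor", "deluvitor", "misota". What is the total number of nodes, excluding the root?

64

Count nodes per top-level branch (shared prefixes stored once):
  'd'-branch (delufensar, delulin, deluvitor, deroka): 22 nodes
  'm'-branch (misota, mor): 8 nodes
  'r'-branch (robelkata, roderundor, romi, romika, roso): 23 nodes
  't'-branch (torfenvi, tormor): 11 nodes
Sum: 64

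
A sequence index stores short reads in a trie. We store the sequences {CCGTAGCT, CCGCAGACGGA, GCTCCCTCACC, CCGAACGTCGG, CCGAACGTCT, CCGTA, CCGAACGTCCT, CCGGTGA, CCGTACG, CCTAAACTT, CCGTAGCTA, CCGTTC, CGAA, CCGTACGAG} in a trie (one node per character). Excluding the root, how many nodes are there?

Count nodes per top-level branch (shared prefixes stored once):
  'C'-branch (CCGAACGTCCT, CCGAACGTCGG, CCGAACGTCT, CCGCAGACGGA, CCGGTGA, CCGTA, CCGTACG, CCGTACGAG, CCGTAGCT, CCGTAGCTA, CCGTTC, CCTAAACTT, CGAA): 48 nodes
  'G'-branch (GCTCCCTCACC): 11 nodes
Sum: 59

59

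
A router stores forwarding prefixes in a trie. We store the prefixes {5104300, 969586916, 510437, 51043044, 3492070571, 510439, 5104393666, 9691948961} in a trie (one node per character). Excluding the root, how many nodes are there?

41

Count nodes per top-level branch (shared prefixes stored once):
  '3'-branch (3492070571): 10 nodes
  '5'-branch (5104300, 51043044, 510437, 510439, 5104393666): 15 nodes
  '9'-branch (9691948961, 969586916): 16 nodes
Sum: 41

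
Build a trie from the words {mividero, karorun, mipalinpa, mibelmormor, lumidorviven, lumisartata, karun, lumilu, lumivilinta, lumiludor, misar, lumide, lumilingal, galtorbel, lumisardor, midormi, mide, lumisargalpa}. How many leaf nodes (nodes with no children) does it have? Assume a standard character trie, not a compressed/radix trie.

17

Leaves are exactly the stored words that no other stored word extends.
Those words: "galtorbel", "karorun", "karun", "lumide", "lumidorviven", "lumilingal", "lumiludor", "lumisardor", "lumisargalpa", "lumisartata", "lumivilinta", "mibelmormor", "mide", "midormi", "mipalinpa", "misar", "mividero"
Leaf count: 17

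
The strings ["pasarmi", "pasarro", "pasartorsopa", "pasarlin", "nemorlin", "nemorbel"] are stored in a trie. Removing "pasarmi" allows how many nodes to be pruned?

After clearing the end-marker at "pasarmi", prune upward until reaching a node still needed by another word.
The suffix "mi" (2 nodes) is used only by "pasarmi"; the node for "pasar" still has the child "r", so pruning stops there.
Nodes removed: 2

2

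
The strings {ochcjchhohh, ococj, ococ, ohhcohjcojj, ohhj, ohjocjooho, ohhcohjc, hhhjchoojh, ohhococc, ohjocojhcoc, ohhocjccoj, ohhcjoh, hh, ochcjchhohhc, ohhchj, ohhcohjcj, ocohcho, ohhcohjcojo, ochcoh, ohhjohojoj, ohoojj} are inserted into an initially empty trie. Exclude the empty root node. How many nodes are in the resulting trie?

For each word, the new-node count is its length minus the longest prefix already in the trie:
  "ochcjchhohh" → 11 new (o, c, h, c, j, c, h, h, o, h, h)
  "ococj" → prefix "oc" already present; 3 new (o, c, j)
  "ococ" → prefix "ococ" already present; 0 new (none)
  "ohhcohjcojj" → prefix "o" already present; 10 new (h, h, c, o, h, j, c, o, j, j)
  "ohhj" → prefix "ohh" already present; 1 new (j)
  "ohjocjooho" → prefix "oh" already present; 8 new (j, o, c, j, o, o, h, o)
  "ohhcohjc" → prefix "ohhcohjc" already present; 0 new (none)
  "hhhjchoojh" → 10 new (h, h, h, j, c, h, o, o, j, h)
  "ohhococc" → prefix "ohh" already present; 5 new (o, c, o, c, c)
  "ohjocojhcoc" → prefix "ohjoc" already present; 6 new (o, j, h, c, o, c)
  "ohhocjccoj" → prefix "ohhoc" already present; 5 new (j, c, c, o, j)
  "ohhcjoh" → prefix "ohhc" already present; 3 new (j, o, h)
  "hh" → prefix "hh" already present; 0 new (none)
  "ochcjchhohhc" → prefix "ochcjchhohh" already present; 1 new (c)
  "ohhchj" → prefix "ohhc" already present; 2 new (h, j)
  "ohhcohjcj" → prefix "ohhcohjc" already present; 1 new (j)
  "ocohcho" → prefix "oco" already present; 4 new (h, c, h, o)
  "ohhcohjcojo" → prefix "ohhcohjcoj" already present; 1 new (o)
  "ochcoh" → prefix "ochc" already present; 2 new (o, h)
  "ohhjohojoj" → prefix "ohhj" already present; 6 new (o, h, o, j, o, j)
  "ohoojj" → prefix "oh" already present; 4 new (o, o, j, j)
Total nodes = 11 + 3 + 0 + 10 + 1 + 8 + 0 + 10 + 5 + 6 + 5 + 3 + 0 + 1 + 2 + 1 + 4 + 1 + 2 + 6 + 4 = 83

83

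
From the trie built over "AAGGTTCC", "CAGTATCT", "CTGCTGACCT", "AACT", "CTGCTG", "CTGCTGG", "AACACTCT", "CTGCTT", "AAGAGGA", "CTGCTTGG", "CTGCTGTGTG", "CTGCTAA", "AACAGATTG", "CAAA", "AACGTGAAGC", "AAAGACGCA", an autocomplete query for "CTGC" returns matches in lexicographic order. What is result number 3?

CTGCTGACCT

DFS of the "CTGC" subtree visits, in order: "CTGCTAA", "CTGCTG", "CTGCTGACCT", "CTGCTGG", "CTGCTGTGTG", "CTGCTT", "CTGCTTGG"
The 3rd is CTGCTGACCT.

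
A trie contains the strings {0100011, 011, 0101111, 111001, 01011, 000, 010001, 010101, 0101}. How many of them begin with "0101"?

4

Filter for entries beginning with "0101":
Matches: "0101", "010101", "01011", "0101111"
Count: 4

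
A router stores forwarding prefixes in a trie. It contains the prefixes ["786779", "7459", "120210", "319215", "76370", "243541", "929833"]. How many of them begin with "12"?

1

Walk to "12"; the words in its subtree are exactly those with that prefix.
Words under "12": 120210
Count: 1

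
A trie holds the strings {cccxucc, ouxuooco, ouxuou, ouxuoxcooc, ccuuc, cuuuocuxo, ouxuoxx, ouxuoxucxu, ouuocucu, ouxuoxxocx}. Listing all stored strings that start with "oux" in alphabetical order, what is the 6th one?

ouxuoxxocx

Filter for "oux…" and sort: "ouxuooco", "ouxuou", "ouxuoxcooc", "ouxuoxucxu", "ouxuoxx", "ouxuoxxocx"
Position 6: ouxuoxxocx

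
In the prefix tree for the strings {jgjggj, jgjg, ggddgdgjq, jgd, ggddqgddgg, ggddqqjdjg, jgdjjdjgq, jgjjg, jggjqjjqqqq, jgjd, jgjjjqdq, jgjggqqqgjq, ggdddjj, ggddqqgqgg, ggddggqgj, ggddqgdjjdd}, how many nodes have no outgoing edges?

14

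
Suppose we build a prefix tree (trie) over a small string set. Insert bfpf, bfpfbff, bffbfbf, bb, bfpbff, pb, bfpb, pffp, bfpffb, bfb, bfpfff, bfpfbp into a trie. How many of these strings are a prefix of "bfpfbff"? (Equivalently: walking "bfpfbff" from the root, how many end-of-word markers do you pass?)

2

Traverse "bfpfbff" character by character; count nodes along the way that are marked as word ends.
Prefixes of the query that are stored words: "bfpf", "bfpfbff"
Count: 2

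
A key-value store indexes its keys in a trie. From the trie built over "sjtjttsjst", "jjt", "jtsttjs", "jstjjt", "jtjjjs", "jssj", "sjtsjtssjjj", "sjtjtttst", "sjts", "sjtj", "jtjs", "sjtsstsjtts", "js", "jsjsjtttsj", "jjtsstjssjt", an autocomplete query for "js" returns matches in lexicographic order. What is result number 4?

Filter for "js…" and sort: "js", "jsjsjtttsj", "jssj", "jstjjt"
The 4th is jstjjt.

jstjjt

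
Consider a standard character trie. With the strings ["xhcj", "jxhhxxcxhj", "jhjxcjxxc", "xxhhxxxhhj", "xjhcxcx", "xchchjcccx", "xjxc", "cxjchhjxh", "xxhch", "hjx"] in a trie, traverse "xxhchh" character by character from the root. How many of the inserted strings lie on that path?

Check each prefix of "xxhchh" against the stored set — each match is an end-marker on the path.
Prefixes of the query that are stored words: "xxhch"
Count: 1

1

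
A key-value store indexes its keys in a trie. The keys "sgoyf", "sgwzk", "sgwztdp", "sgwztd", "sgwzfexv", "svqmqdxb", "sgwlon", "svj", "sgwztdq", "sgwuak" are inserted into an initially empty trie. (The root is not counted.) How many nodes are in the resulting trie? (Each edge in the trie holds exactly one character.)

Trie structure (* marks end of a word):
(root)
└─ s
   ├─ g
   │  ├─ o
   │  │  └─ y
   │  │     └─ f *
   │  └─ w
   │     ├─ l
   │     │  └─ o
   │     │     └─ n *
   │     ├─ u
   │     │  └─ a
   │     │     └─ k *
   │     └─ z
   │        ├─ f
   │        │  └─ e
   │        │     └─ x
   │        │        └─ v *
   │        ├─ k *
   │        └─ t
   │           └─ d *
   │              ├─ p *
   │              └─ q *
   └─ v
      ├─ j *
      └─ q
         └─ m
            └─ q
               └─ d
                  └─ x
                     └─ b *
Counting every labelled node above: 30.

30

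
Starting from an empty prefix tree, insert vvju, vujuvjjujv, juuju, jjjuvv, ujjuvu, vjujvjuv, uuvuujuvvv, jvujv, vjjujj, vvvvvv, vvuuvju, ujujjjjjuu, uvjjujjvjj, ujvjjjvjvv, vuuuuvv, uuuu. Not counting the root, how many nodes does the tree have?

94

Count nodes per top-level branch (shared prefixes stored once):
  'j'-branch (jjjuvv, juuju, jvujv): 14 nodes
  'u'-branch (ujjuvu, ujujjjjjuu, ujvjjjvjvv, uuuu, uuvuujuvvv, uvjjujjvjj): 42 nodes
  'v'-branch (vjjujj, vjujvjuv, vujuvjjujv, vuuuuvv, vvju, vvuuvju, vvvvvv): 38 nodes
Sum: 94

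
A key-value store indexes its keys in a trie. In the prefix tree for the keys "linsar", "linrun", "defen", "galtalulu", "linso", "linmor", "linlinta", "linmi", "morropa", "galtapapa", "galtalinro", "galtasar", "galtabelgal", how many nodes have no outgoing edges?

13

A leaf is a node with no children — equivalently, the end of a word that is not a proper prefix of any other stored word.
Those words: "defen", "galtabelgal", "galtalinro", "galtalulu", "galtapapa", "galtasar", "linlinta", "linmi", "linmor", "linrun", "linsar", "linso", "morropa"
Leaf count: 13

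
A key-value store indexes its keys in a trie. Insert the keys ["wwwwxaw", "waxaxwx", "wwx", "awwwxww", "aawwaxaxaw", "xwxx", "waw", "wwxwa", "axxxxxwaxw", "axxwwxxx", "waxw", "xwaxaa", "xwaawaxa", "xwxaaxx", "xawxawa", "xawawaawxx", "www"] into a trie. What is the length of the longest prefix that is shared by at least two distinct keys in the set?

3

Look for the deepest trie node that still has at least two words in its subtree.
e.g. "axxwwxxx" and "axxxxxwaxw" share the prefix "axx" of length 3; no pair shares a longer one.
Longest shared-prefix length: 3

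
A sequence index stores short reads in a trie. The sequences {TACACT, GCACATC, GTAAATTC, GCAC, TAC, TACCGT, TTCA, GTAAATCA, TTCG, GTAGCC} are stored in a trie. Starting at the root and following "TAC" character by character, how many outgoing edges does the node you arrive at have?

Follow the path "TAC" to its node, then look at its outgoing edges.
Characters that immediately follow "TAC" among the stored strings: {A, C}.
That node has 2 child edges.

2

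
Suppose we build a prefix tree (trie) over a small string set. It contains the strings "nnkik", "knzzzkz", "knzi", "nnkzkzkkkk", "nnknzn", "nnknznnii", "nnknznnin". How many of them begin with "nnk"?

5

Walk to "nnk"; the words in its subtree are exactly those with that prefix.
Words under "nnk": nnkik, nnknzn, nnknznnii, nnknznnin, nnkzkzkkkk
Count: 5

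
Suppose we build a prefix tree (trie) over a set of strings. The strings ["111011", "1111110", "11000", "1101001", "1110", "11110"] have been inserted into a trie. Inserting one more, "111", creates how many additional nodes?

0

Every character of "111" already lies on an existing path (it is a prefix of some stored word).
No new nodes are needed: 0.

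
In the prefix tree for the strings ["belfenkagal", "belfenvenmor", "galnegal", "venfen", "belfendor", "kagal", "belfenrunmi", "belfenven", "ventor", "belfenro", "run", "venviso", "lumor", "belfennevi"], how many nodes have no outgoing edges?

A leaf is a node with no children — equivalently, the end of a word that is not a proper prefix of any other stored word.
Those words: "belfendor", "belfenkagal", "belfennevi", "belfenro", "belfenrunmi", "belfenvenmor", "galnegal", "kagal", "lumor", "run", "venfen", "ventor", "venviso"
Leaf count: 13

13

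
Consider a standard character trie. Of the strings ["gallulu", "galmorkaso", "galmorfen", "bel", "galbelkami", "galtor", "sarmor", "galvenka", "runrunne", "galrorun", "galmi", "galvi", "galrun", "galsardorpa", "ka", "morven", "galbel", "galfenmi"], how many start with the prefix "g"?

Filter for entries beginning with "g":
Matches: "galbel", "galbelkami", "galfenmi", "gallulu", "galmi", "galmorfen", "galmorkaso", "galrorun", "galrun", "galsardorpa", "galtor", "galvenka", "galvi"
Count: 13

13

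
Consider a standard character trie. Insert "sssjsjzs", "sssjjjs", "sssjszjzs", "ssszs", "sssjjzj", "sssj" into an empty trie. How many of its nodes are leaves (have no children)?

5

A leaf is a node with no children — equivalently, the end of a word that is not a proper prefix of any other stored word.
Those words: "sssjjjs", "sssjjzj", "sssjsjzs", "sssjszjzs", "ssszs"
Leaf count: 5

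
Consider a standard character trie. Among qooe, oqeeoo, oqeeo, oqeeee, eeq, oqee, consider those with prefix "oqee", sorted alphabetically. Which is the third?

oqeeo

DFS of the "oqee" subtree visits, in order: "oqee", "oqeeee", "oqeeo", "oqeeoo"
Position 3: oqeeo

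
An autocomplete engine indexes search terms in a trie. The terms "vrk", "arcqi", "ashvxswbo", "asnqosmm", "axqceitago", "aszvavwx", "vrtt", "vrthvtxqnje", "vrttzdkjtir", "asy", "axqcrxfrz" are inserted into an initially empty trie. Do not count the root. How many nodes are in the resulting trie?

Insert word by word; a character creates a node only if that edge doesn't already exist:
  "vrk" → 3 new (v, r, k)
  "arcqi" → 5 new (a, r, c, q, i)
  "ashvxswbo" → prefix "a" already present; 8 new (s, h, v, x, s, w, b, o)
  "asnqosmm" → prefix "as" already present; 6 new (n, q, o, s, m, m)
  "axqceitago" → prefix "a" already present; 9 new (x, q, c, e, i, t, a, g, o)
  "aszvavwx" → prefix "as" already present; 6 new (z, v, a, v, w, x)
  "vrtt" → prefix "vr" already present; 2 new (t, t)
  "vrthvtxqnje" → prefix "vrt" already present; 8 new (h, v, t, x, q, n, j, e)
  "vrttzdkjtir" → prefix "vrtt" already present; 7 new (z, d, k, j, t, i, r)
  "asy" → prefix "as" already present; 1 new (y)
  "axqcrxfrz" → prefix "axqc" already present; 5 new (r, x, f, r, z)
Total nodes = 3 + 5 + 8 + 6 + 9 + 6 + 2 + 8 + 7 + 1 + 5 = 60

60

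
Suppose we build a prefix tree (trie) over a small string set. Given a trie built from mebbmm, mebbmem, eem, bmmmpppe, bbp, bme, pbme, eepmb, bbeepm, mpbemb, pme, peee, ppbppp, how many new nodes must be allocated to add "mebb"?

0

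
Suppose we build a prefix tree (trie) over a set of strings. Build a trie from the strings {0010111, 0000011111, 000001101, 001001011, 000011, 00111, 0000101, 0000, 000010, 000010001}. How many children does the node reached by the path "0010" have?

2

Follow the path "0010" to its node, then look at its outgoing edges.
Characters that immediately follow "0010" among the stored strings: {0, 1}.
That node has 2 child edges.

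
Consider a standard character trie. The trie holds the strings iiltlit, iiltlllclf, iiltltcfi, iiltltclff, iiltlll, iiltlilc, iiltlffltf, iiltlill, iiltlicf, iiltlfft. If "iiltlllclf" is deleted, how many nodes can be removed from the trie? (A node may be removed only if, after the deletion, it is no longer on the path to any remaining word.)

3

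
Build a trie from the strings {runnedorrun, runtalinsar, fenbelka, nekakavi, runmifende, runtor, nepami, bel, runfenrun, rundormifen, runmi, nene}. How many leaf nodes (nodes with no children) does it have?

A leaf is a node with no children — equivalently, the end of a word that is not a proper prefix of any other stored word.
Those words: "bel", "fenbelka", "nekakavi", "nene", "nepami", "rundormifen", "runfenrun", "runmifende", "runnedorrun", "runtalinsar", "runtor"
Leaf count: 11

11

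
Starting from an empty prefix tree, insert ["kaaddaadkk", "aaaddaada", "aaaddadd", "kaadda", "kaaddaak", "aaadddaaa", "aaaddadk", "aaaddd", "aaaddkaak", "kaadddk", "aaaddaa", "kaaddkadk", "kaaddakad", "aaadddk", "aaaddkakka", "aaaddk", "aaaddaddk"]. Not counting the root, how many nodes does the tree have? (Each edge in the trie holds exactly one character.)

Trace insertions, counting only characters that open a new branch:
  "kaaddaadkk" → 10 new (k, a, a, d, d, a, a, d, k, k)
  "aaaddaada" → 9 new (a, a, a, d, d, a, a, d, a)
  "aaaddadd" → prefix "aaadda" already present; 2 new (d, d)
  "kaadda" → prefix "kaadda" already present; 0 new (none)
  "kaaddaak" → prefix "kaaddaa" already present; 1 new (k)
  "aaadddaaa" → prefix "aaadd" already present; 4 new (d, a, a, a)
  "aaaddadk" → prefix "aaaddad" already present; 1 new (k)
  "aaaddd" → prefix "aaaddd" already present; 0 new (none)
  "aaaddkaak" → prefix "aaadd" already present; 4 new (k, a, a, k)
  "kaadddk" → prefix "kaadd" already present; 2 new (d, k)
  "aaaddaa" → prefix "aaaddaa" already present; 0 new (none)
  "kaaddkadk" → prefix "kaadd" already present; 4 new (k, a, d, k)
  "kaaddakad" → prefix "kaadda" already present; 3 new (k, a, d)
  "aaadddk" → prefix "aaaddd" already present; 1 new (k)
  "aaaddkakka" → prefix "aaaddka" already present; 3 new (k, k, a)
  "aaaddk" → prefix "aaaddk" already present; 0 new (none)
  "aaaddaddk" → prefix "aaaddadd" already present; 1 new (k)
Total nodes = 10 + 9 + 2 + 0 + 1 + 4 + 1 + 0 + 4 + 2 + 0 + 4 + 3 + 1 + 3 + 0 + 1 = 45

45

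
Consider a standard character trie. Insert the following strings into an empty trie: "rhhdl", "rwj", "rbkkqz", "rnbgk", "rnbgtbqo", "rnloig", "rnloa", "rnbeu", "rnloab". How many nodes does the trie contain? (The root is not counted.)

28

Trie structure (* marks end of a word):
(root)
└─ r
   ├─ b
   │  └─ k
   │     └─ k
   │        └─ q
   │           └─ z *
   ├─ h
   │  └─ h
   │     └─ d
   │        └─ l *
   ├─ n
   │  ├─ b
   │  │  ├─ e
   │  │  │  └─ u *
   │  │  └─ g
   │  │     ├─ k *
   │  │     └─ t
   │  │        └─ b
   │  │           └─ q
   │  │              └─ o *
   │  └─ l
   │     └─ o
   │        ├─ a *
   │        │  └─ b *
   │        └─ i
   │           └─ g *
   └─ w
      └─ j *
Counting every labelled node above: 28.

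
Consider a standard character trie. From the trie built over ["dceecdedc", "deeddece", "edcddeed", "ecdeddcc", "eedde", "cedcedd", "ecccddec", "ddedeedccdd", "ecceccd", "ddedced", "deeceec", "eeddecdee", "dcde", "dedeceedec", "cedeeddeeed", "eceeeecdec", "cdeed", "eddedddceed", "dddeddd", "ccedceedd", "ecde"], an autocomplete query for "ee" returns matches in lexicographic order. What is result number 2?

Filter for "ee…" and sort: "eedde", "eeddecdee"
Position 2: eeddecdee

eeddecdee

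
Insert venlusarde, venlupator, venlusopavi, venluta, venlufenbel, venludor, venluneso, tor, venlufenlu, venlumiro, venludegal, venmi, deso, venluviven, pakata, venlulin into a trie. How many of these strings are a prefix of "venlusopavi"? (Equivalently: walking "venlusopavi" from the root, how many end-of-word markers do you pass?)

1

Traverse "venlusopavi" character by character; count nodes along the way that are marked as word ends.
Prefixes of the query that are stored words: "venlusopavi"
Count: 1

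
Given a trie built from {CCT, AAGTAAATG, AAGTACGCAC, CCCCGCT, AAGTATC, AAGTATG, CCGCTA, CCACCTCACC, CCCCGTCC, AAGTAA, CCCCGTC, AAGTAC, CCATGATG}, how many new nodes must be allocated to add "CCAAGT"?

3

Walking "CCAAGT" from the root, the first 3 characters ("CCA") follow existing edges; "A" is the first miss.
New nodes needed: |"CCAAGT"| − 3 = 6 − 3 = 3.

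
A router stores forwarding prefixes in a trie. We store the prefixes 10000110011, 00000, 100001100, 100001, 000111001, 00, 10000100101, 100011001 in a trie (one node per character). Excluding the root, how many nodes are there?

32

Count nodes per top-level branch (shared prefixes stored once):
  '0'-branch (00, 00000, 000111001): 11 nodes
  '1'-branch (100001, 10000100101, 100001100, 10000110011, 100011001): 21 nodes
Sum: 32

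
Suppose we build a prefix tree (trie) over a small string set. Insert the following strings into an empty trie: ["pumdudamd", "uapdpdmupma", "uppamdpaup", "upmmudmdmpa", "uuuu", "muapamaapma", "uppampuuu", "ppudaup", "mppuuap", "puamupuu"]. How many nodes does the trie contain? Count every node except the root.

74

Count nodes per top-level branch (shared prefixes stored once):
  'm'-branch (mppuuap, muapamaapma): 17 nodes
  'p'-branch (ppudaup, puamupuu, pumdudamd): 21 nodes
  'u'-branch (uapdpdmupma, upmmudmdmpa, uppamdpaup, uppampuuu, uuuu): 36 nodes
Sum: 74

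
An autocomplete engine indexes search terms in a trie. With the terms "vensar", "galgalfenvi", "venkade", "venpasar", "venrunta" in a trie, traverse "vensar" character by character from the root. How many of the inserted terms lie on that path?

1

Walk "vensar" from the root; an end-of-word marker is hit whenever a stored word is a prefix of "vensar".
Prefixes of the query that are stored words: "vensar"
Count: 1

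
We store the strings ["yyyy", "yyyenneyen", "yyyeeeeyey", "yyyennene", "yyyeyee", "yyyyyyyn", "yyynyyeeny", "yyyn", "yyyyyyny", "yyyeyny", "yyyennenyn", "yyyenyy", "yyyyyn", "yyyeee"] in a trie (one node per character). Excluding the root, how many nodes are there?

42

Trace insertions, counting only characters that open a new branch:
  "yyyy" → 4 new (y, y, y, y)
  "yyyenneyen" → prefix "yyy" already present; 7 new (e, n, n, e, y, e, n)
  "yyyeeeeyey" → prefix "yyye" already present; 6 new (e, e, e, y, e, y)
  "yyyennene" → prefix "yyyenne" already present; 2 new (n, e)
  "yyyeyee" → prefix "yyye" already present; 3 new (y, e, e)
  "yyyyyyyn" → prefix "yyyy" already present; 4 new (y, y, y, n)
  "yyynyyeeny" → prefix "yyy" already present; 7 new (n, y, y, e, e, n, y)
  "yyyn" → prefix "yyyn" already present; 0 new (none)
  "yyyyyyny" → prefix "yyyyyy" already present; 2 new (n, y)
  "yyyeyny" → prefix "yyyey" already present; 2 new (n, y)
  "yyyennenyn" → prefix "yyyennen" already present; 2 new (y, n)
  "yyyenyy" → prefix "yyyen" already present; 2 new (y, y)
  "yyyyyn" → prefix "yyyyy" already present; 1 new (n)
  "yyyeee" → prefix "yyyeee" already present; 0 new (none)
Total nodes = 4 + 7 + 6 + 2 + 3 + 4 + 7 + 0 + 2 + 2 + 2 + 2 + 1 + 0 = 42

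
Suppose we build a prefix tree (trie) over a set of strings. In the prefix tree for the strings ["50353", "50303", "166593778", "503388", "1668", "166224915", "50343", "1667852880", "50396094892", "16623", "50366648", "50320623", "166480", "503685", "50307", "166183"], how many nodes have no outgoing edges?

16

Leaves are exactly the stored words that no other stored word extends.
Those words: "166183", "166224915", "16623", "166480", "166593778", "1667852880", "1668", "50303", "50307", "50320623", "503388", "50343", "50353", "50366648", "503685", "50396094892"
Leaf count: 16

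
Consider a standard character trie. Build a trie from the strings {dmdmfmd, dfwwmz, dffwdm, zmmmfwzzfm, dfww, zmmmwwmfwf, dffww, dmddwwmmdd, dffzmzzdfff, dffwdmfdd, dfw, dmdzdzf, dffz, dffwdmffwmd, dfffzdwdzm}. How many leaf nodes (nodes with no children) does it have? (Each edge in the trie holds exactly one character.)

11

Leaves are exactly the stored words that no other stored word extends.
Those words: "dfffzdwdzm", "dffwdmfdd", "dffwdmffwmd", "dffww", "dffzmzzdfff", "dfwwmz", "dmddwwmmdd", "dmdmfmd", "dmdzdzf", "zmmmfwzzfm", "zmmmwwmfwf"
Leaf count: 11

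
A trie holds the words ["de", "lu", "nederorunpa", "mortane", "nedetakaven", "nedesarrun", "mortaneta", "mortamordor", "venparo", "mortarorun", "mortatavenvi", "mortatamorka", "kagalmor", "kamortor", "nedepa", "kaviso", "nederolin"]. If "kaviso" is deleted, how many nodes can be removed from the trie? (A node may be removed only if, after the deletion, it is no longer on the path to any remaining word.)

A node on "kaviso"'s path can go only if nothing else ends at it or branches off below it.
The suffix "viso" (4 nodes) is used only by "kaviso"; the node for "ka" still has the child "g", so pruning stops there.
Nodes removed: 4

4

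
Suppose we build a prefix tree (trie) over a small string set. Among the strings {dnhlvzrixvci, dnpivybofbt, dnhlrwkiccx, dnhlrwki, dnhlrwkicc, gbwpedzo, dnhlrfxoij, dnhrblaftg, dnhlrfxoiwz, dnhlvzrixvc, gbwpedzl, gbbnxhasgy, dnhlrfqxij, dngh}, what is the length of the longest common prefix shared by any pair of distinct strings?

11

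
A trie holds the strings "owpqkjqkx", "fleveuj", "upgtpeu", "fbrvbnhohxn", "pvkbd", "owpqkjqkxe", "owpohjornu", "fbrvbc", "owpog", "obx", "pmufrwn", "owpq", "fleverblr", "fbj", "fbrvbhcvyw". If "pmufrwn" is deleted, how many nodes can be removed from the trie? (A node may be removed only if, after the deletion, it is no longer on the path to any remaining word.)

Walk "pmufrwn" from the leaf back toward the root, removing each node that no remaining word uses.
The suffix "mufrwn" (6 nodes) is used only by "pmufrwn"; the node for "p" still has the child "v", so pruning stops there.
Nodes removed: 6

6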